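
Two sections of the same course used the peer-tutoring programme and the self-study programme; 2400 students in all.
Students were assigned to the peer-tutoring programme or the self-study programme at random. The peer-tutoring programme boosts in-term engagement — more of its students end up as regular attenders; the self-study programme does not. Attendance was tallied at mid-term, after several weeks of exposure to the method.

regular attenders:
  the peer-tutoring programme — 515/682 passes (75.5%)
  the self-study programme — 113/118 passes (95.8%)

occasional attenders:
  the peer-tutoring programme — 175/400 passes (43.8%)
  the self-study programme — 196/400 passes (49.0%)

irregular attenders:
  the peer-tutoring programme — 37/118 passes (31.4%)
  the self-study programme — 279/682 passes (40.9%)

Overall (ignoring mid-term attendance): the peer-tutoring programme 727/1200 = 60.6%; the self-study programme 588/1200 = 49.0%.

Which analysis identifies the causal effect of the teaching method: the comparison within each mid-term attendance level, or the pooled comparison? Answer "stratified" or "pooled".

Within every mid-term attendance level the self-study programme has the higher rate, yet pooled the peer-tutoring programme does — Simpson's reversal.
Mid-term attendance here is a post-treatment variable shaped by the teaching method; conditioning on it would introduce bias rather than remove it. The overall comparison is the causal one.
Pooled: the peer-tutoring programme 60.6% vs the self-study programme 49.0%; the peer-tutoring programme is higher overall.

pooled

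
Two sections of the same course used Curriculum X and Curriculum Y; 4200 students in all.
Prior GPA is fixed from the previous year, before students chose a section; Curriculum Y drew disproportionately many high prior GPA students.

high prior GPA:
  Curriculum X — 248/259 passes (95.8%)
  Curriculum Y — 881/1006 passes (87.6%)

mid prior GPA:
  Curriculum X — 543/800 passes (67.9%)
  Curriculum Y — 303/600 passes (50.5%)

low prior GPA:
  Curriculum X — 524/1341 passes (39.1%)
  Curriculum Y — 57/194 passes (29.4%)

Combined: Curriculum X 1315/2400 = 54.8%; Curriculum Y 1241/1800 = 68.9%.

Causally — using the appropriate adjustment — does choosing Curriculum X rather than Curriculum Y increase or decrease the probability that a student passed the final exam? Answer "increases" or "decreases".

increases

The imbalance in prior GPA band arose from how students were allocated, not from anything the teaching method did; and prior GPA band independently affects the outcome. The pooled gap is confounded — condition on prior GPA band.
Within each level — high prior GPA: 95.8% vs 87.6%; mid prior GPA: 67.9% vs 50.5%; low prior GPA: 39.1% vs 29.4% — Curriculum X is higher every time.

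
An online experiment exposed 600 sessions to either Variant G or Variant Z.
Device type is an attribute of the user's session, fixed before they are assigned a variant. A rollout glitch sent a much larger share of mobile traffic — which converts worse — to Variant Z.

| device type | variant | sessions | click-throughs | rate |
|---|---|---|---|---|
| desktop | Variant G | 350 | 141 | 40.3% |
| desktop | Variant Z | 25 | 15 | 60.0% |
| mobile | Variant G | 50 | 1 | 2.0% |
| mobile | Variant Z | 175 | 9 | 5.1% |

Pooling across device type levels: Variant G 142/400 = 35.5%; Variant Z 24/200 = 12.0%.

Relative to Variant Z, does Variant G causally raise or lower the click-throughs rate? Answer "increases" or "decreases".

decreases

The device type-specific comparison favours Variant Z throughout, but the pooled figures favour Variant G. The question is whether to condition on device type.
Since device type is a pre-existing factor (not a product of the variant) and it affects the outcome on its own, it is a confounder. The stratified rates, not the pooled rate, identify the causal effect.
Within each level — desktop: 40.3% vs 60.0%; mobile: 2.0% vs 5.1% — Variant Z is higher every time.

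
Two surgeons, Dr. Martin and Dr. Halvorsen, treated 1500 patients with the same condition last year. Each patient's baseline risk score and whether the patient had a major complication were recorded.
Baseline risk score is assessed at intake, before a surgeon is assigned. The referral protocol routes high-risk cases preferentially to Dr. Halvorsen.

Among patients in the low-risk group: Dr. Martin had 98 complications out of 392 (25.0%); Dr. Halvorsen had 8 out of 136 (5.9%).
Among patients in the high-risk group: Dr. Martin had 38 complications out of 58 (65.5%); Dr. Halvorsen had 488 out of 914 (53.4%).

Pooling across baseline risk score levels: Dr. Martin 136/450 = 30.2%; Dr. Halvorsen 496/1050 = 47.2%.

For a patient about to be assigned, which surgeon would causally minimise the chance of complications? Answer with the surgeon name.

Dr. Halvorsen is lower inside every baseline risk score stratum but Dr. Martin is lower in aggregate. Whether to stratify depends on how baseline risk score relates to the surgeon.
Here baseline risk score is a common cause — it drives both which surgeon a case falls under and the outcome. The crude comparison mixes populations; the stratum-specific rates are the causally relevant ones.
Within each level — low-risk: 25.0% vs 5.9%; high-risk: 65.5% vs 53.4% — Dr. Halvorsen is lower every time.

Dr. Halvorsen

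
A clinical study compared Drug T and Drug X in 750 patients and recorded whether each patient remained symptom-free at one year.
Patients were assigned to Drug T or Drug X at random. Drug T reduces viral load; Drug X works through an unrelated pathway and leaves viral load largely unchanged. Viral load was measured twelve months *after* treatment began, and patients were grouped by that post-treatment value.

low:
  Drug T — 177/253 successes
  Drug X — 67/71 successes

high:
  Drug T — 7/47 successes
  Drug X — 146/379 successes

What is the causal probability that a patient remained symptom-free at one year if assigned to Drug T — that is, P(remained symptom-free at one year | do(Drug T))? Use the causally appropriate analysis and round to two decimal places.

Because the drug influences viral load, viral load is a post-treatment mediator, not a confounder. Stratifying on it would bias the estimate; the causal effect is the crude pooled difference.
So P(outcome | do(Drug T)) is just the pooled rate for Drug T: 184/300 = 0.613.

0.61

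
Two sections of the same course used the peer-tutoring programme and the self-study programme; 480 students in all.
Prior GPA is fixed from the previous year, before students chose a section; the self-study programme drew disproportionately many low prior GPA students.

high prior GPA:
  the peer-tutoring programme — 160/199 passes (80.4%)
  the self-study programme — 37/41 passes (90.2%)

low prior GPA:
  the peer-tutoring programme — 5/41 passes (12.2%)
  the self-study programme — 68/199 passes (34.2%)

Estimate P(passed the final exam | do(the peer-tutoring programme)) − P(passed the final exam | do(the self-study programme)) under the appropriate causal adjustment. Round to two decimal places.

The stratified and pooled comparisons disagree (the self-study programme wins within each prior GPA band; the peer-tutoring programme wins overall), so the answer turns on the causal role of prior GPA band.
Prior GPA band satisfies the back-door criterion: it is not a descendant of the teaching method, and it blocks the spurious path from teaching method to outcome. Adjusting for it (i.e., using the within-prior GPA band rates) gives the causal effect.
Adjusting over the population distribution of prior GPA band: 0.500·(0.804−0.902) + 0.500·(0.122−0.342) = -0.159.

-0.16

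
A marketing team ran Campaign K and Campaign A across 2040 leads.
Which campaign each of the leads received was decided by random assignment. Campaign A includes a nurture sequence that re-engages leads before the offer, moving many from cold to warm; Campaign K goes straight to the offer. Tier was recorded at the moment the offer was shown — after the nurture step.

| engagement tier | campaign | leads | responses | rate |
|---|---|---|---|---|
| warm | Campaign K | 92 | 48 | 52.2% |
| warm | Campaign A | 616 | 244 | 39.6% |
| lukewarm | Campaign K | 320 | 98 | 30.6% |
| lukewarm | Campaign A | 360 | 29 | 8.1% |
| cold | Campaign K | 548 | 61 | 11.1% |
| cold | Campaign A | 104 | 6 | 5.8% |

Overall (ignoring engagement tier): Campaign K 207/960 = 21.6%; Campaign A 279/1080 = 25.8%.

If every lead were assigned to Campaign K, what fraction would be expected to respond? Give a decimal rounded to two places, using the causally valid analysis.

0.22

The stratified and pooled comparisons disagree (Campaign K wins within each engagement tier; Campaign A wins overall), so the answer turns on the causal role of engagement tier.
Because the campaign influences engagement tier, engagement tier is a post-treatment mediator, not a confounder. Stratifying on it would bias the estimate; the causal effect is the crude pooled difference.
So P(outcome | do(Campaign K)) is just the pooled rate for Campaign K: 207/960 = 0.216.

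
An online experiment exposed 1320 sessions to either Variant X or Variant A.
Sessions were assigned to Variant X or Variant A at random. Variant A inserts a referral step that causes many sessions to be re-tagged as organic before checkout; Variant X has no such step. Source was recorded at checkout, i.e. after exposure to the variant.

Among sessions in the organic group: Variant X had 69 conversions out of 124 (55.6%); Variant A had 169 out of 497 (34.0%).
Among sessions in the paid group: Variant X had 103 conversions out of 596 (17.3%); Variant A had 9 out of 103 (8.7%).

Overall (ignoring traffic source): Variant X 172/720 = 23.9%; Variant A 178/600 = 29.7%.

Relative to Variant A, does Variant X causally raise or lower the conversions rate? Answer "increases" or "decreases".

decreases

Because the variant influences traffic source, traffic source is a post-treatment mediator, not a confounder. Stratifying on it would bias the estimate; the causal effect is the crude pooled difference.
Pooled: Variant X 23.9% vs Variant A 29.7%; Variant A is higher overall.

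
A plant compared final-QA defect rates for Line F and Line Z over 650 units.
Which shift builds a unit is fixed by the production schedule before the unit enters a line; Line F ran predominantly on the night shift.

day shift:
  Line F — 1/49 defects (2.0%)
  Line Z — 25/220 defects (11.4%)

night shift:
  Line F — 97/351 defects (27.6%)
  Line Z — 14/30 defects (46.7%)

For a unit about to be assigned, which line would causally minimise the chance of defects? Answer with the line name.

Within every shift level Line F has the lower rate, yet pooled Line Z does — Simpson's reversal.
Shift is set before the line has any effect — it is not caused by the line — and it independently drives the outcome. That makes it a confounder, so the causal comparison is within shift levels.
Within each level — day shift: 2.0% vs 11.4%; night shift: 27.6% vs 46.7% — Line F is lower every time.

Line F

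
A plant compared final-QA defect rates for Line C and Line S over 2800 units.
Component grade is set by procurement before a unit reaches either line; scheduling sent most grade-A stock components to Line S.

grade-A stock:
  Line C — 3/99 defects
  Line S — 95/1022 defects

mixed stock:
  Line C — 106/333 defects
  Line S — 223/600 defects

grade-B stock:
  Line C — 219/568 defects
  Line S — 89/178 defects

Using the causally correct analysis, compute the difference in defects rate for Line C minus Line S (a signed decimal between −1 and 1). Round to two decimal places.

-0.07

Component grade is set before the line has any effect — it is not caused by the line — and it independently drives the outcome. That makes it a confounder, so the causal comparison is within component grade levels.
Adjusting over the population distribution of component grade: 0.400·(0.030−0.093) + 0.333·(0.318−0.372) + 0.266·(0.386−0.500) = -0.073.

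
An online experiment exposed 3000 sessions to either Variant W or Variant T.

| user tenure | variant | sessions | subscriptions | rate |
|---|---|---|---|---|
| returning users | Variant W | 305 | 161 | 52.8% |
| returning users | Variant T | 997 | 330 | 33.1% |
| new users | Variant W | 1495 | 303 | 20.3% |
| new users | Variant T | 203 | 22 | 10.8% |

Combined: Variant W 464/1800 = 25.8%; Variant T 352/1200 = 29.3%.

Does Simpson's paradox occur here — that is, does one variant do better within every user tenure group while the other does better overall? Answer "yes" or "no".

yes

Within each user tenure level (returning users 52.8% vs 33.1%; new users 20.3% vs 10.8%), Variant W has the higher rate every time. Pooled: 25.8% vs 29.3% — Variant T has the higher rate overall. The two comparisons disagree.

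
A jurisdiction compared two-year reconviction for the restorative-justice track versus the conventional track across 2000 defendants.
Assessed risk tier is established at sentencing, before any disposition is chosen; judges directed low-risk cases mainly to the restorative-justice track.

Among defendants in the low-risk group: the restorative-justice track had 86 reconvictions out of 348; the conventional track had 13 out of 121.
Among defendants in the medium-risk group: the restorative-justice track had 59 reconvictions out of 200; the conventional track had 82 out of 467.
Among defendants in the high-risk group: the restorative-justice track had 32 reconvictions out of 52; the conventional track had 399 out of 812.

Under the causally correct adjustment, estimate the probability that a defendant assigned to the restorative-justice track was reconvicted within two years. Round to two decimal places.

The assessed risk tier-specific comparison favours the conventional track throughout, but the pooled figures favour the restorative-justice track. The question is whether to condition on assessed risk tier.
Assessed risk tier differs across dispositions for reasons unrelated to any effect of the disposition itself, and it separately predicts the outcome — a classic confounder. We must compare within assessed risk tier levels.
Standardising the restorative-justice track to the population assessed risk tier mix: 0.234·86/348 + 0.334·59/200 + 0.432·32/52 = 0.422.

0.42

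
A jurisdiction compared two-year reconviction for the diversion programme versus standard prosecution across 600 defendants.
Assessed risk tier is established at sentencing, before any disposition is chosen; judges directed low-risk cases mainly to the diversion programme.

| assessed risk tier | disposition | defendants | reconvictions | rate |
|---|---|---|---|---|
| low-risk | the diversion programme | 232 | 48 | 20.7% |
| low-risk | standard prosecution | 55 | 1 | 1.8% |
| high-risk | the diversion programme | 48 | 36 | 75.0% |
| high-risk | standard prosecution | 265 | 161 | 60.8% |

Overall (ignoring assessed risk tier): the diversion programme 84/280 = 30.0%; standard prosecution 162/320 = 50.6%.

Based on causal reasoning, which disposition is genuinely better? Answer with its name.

standard prosecution

Assessed risk tier satisfies the back-door criterion: it is not a descendant of the disposition, and it blocks the spurious path from disposition to outcome. Adjusting for it (i.e., using the within-assessed risk tier rates) gives the causal effect.
Within each level — low-risk: 20.7% vs 1.8%; high-risk: 75.0% vs 60.8% — standard prosecution is lower every time.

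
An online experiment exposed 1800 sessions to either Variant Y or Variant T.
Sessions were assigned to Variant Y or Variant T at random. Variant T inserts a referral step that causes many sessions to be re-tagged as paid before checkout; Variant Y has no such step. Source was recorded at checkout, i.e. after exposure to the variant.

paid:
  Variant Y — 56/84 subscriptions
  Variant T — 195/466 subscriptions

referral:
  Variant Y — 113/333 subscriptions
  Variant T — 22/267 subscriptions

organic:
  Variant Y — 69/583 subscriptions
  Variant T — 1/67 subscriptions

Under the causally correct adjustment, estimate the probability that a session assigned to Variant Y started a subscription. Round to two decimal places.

0.24

Traffic source is recorded after the variant and is itself shifted by it — it sits on the causal path from variant to outcome. Conditioning on a mediator would strip out part of the effect we want; the pooled comparison gives the total causal effect.
So P(outcome | do(Variant Y)) is just the pooled rate for Variant Y: 238/1000 = 0.238.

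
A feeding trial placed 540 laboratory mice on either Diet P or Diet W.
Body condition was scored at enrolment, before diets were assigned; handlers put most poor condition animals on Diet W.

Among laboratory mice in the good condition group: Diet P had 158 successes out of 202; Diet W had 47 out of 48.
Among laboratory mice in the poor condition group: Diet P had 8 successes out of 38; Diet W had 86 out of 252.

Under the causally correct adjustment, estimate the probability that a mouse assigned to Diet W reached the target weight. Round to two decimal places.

The stratified and pooled comparisons disagree (Diet W wins within each starting body condition; Diet P wins overall), so the answer turns on the causal role of starting body condition.
Starting body condition is set before the diet has any effect — it is not caused by the diet — and it independently drives the outcome. That makes it a confounder, so the causal comparison is within starting body condition levels.
Standardising Diet W to the population starting body condition mix: 0.463·47/48 + 0.537·86/252 = 0.637.

0.64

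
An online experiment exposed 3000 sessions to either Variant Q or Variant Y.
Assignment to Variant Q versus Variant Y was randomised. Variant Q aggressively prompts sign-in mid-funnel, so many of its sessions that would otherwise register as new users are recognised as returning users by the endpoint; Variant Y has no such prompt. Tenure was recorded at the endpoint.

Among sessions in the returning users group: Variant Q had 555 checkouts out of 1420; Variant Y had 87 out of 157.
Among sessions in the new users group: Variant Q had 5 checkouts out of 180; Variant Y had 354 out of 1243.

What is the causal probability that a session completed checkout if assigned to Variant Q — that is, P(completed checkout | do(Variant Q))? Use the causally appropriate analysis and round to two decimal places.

Stratifying would compare variants among sessions the variants themselves sorted into user tenure groups — a form of selection on an intermediate. The unconditioned pooled rates give the total causal effect.
So P(outcome | do(Variant Q)) is just the pooled rate for Variant Q: 560/1600 = 0.350.

0.35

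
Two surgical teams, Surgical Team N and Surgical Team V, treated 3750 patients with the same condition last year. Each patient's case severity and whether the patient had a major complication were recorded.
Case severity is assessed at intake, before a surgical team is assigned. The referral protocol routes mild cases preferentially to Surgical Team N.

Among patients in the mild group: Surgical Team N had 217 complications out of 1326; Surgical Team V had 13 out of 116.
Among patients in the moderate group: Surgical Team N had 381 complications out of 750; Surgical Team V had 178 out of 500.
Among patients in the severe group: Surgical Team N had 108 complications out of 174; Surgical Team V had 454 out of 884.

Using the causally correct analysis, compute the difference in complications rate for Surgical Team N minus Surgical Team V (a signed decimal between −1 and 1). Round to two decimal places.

+0.10

Case severity satisfies the back-door criterion: it is not a descendant of the surgical team, and it blocks the spurious path from surgical team to outcome. Adjusting for it (i.e., using the within-case severity rates) gives the causal effect.
Adjusting over the population distribution of case severity: 0.385·(0.164−0.112) + 0.333·(0.508−0.356) + 0.282·(0.621−0.514) = +0.101.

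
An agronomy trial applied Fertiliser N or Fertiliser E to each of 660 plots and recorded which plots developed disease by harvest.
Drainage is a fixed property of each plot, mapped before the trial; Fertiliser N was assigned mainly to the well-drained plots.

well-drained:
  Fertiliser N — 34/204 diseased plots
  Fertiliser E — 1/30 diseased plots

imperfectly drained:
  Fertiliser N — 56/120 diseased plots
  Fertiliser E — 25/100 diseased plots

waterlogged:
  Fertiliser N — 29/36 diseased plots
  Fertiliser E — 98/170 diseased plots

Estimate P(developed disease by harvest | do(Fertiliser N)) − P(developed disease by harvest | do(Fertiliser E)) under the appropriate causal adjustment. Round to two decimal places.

Field drainage differs across fertilisers for reasons unrelated to any effect of the fertiliser itself, and it separately predicts the outcome — a classic confounder. We must compare within field drainage levels.
Adjusting over the population distribution of field drainage: 0.355·(0.167−0.033) + 0.333·(0.467−0.250) + 0.312·(0.806−0.576) = +0.191.

+0.19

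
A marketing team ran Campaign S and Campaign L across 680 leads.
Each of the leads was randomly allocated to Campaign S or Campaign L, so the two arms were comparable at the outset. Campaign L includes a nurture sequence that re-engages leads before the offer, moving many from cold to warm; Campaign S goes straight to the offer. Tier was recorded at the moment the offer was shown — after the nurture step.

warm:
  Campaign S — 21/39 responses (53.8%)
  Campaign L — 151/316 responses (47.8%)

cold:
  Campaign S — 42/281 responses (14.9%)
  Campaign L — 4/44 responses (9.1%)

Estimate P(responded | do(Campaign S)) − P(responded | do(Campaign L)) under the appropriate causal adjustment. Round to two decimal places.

-0.23

Within every engagement tier level Campaign S has the higher rate, yet pooled Campaign L does — Simpson's reversal.
The distribution of engagement tier is itself part of what the campaign does — it is an intermediate outcome. Holding it fixed would remove that part of the effect; the total effect is the pooled difference.
The causal difference is the pooled difference: 0.197 − 0.431 = -0.234.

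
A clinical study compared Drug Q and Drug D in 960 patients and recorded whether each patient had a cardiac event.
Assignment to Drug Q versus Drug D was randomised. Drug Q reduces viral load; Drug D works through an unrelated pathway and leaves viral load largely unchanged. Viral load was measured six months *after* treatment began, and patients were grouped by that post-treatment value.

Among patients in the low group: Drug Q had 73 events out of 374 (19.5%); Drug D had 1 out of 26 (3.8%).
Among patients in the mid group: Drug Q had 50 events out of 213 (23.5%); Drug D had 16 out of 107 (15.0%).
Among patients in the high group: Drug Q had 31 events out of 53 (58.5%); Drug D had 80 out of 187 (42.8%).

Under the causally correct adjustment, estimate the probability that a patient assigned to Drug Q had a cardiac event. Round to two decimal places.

0.24

Viral load is recorded after the drug and is itself shifted by it — it sits on the causal path from drug to outcome. Conditioning on a mediator would strip out part of the effect we want; the pooled comparison gives the total causal effect.
So P(outcome | do(Drug Q)) is just the pooled rate for Drug Q: 154/640 = 0.241.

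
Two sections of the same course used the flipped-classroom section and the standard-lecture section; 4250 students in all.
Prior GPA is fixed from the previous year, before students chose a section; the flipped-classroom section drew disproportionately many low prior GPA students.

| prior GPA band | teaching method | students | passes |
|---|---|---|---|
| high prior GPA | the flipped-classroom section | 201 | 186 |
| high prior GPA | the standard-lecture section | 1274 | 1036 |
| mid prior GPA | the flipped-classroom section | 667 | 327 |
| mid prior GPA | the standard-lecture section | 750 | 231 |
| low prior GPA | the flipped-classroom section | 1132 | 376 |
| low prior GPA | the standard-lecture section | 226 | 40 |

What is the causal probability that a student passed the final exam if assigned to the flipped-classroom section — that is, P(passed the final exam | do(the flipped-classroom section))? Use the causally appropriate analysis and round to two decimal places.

0.59

Prior GPA band satisfies the back-door criterion: it is not a descendant of the teaching method, and it blocks the spurious path from teaching method to outcome. Adjusting for it (i.e., using the within-prior GPA band rates) gives the causal effect.
Standardising the flipped-classroom section to the population prior GPA band mix: 0.347·186/201 + 0.333·327/667 + 0.320·376/1132 = 0.591.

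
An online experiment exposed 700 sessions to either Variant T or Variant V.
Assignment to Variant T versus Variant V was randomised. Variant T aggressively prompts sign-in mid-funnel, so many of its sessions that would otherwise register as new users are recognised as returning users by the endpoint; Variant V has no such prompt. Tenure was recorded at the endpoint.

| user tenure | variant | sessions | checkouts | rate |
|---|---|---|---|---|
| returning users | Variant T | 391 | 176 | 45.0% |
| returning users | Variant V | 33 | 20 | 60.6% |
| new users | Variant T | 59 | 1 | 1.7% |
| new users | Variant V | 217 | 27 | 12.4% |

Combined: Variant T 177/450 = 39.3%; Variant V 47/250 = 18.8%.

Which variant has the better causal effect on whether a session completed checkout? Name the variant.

Variant T

User tenure is recorded after the variant and is itself shifted by it — it sits on the causal path from variant to outcome. Conditioning on a mediator would strip out part of the effect we want; the pooled comparison gives the total causal effect.
Pooled: Variant T 39.3% vs Variant V 18.8%; Variant T is higher overall.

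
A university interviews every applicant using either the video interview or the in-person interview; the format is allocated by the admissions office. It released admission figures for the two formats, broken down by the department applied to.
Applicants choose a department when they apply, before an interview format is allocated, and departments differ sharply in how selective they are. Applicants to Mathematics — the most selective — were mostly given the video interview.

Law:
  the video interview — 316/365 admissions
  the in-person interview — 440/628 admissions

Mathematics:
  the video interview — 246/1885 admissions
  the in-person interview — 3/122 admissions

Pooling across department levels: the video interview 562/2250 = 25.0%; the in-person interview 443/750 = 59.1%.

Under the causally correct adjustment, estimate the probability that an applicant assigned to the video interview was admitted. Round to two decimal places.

The imbalance in department arose from how applicants were allocated, not from anything the interview format did; and department independently affects the outcome. The pooled gap is confounded — condition on department.
Standardising the video interview to the population department mix: 0.331·316/365 + 0.669·246/1885 = 0.374.

0.37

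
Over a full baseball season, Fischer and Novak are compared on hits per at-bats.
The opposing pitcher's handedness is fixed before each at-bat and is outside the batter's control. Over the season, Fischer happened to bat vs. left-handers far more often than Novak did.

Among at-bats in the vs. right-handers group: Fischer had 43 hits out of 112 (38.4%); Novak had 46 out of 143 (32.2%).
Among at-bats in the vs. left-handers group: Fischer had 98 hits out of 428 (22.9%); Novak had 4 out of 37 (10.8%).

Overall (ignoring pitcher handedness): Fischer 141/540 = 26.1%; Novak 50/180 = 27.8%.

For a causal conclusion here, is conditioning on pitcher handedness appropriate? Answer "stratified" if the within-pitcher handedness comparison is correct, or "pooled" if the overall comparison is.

The imbalance in pitcher handedness arose from how at-bats were allocated, not from anything the player did; and pitcher handedness independently affects the outcome. The pooled gap is confounded — condition on pitcher handedness.
Within each level — vs. right-handers: 38.4% vs 32.2%; vs. left-handers: 22.9% vs 10.8% — Fischer is higher every time.

stratified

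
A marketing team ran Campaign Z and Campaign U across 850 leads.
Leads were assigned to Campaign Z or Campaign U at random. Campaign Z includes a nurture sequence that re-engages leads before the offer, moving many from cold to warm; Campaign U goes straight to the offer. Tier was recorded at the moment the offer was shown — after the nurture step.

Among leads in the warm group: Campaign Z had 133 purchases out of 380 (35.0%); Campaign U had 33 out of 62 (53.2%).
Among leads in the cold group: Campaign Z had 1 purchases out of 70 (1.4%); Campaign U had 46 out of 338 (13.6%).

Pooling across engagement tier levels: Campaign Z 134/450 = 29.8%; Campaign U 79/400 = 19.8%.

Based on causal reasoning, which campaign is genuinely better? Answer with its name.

Because the campaign influences engagement tier, engagement tier is a post-treatment mediator, not a confounder. Stratifying on it would bias the estimate; the causal effect is the crude pooled difference.
Pooled: Campaign Z 29.8% vs Campaign U 19.8%; Campaign Z is higher overall.

Campaign Z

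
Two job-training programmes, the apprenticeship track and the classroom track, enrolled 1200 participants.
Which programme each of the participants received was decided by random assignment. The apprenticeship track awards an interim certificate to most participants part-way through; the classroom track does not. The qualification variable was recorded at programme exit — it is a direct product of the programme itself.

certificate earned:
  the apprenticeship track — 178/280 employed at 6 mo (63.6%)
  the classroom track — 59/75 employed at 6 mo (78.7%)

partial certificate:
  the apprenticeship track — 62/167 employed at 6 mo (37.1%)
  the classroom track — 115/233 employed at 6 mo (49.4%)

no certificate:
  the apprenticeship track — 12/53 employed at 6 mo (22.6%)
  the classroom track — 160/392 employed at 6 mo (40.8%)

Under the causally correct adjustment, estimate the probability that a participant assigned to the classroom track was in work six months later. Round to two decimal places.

0.48

Qualification attained during the programme here is a post-treatment variable shaped by the programme; conditioning on it would introduce bias rather than remove it. The overall comparison is the causal one.
So P(outcome | do(the classroom track)) is just the pooled rate for the classroom track: 334/700 = 0.477.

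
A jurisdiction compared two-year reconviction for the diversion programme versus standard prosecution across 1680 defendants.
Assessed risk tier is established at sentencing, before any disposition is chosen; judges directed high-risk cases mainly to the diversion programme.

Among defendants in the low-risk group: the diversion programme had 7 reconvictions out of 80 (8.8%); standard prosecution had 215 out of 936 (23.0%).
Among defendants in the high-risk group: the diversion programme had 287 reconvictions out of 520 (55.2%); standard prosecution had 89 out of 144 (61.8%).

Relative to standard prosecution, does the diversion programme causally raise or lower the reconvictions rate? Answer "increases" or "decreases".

Nothing the disposition does changes assessed risk tier; the imbalance is an allocation artefact. With assessed risk tier also predicting the outcome, the pooled figure is confounded, and the within-stratum comparison is the causal one.
Within each level — low-risk: 8.8% vs 23.0%; high-risk: 55.2% vs 61.8% — the diversion programme is lower every time.

decreases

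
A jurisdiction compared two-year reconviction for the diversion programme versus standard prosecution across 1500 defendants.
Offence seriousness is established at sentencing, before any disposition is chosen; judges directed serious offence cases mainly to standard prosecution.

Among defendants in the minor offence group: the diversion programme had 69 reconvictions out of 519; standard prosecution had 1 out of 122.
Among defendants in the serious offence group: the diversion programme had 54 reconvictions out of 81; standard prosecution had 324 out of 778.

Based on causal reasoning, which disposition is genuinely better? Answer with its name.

Nothing the disposition does changes offence seriousness; the imbalance is an allocation artefact. With offence seriousness also predicting the outcome, the pooled figure is confounded, and the within-stratum comparison is the causal one.
Within each level — minor offence: 13.3% vs 0.8%; serious offence: 66.7% vs 41.6% — standard prosecution is lower every time.

standard prosecution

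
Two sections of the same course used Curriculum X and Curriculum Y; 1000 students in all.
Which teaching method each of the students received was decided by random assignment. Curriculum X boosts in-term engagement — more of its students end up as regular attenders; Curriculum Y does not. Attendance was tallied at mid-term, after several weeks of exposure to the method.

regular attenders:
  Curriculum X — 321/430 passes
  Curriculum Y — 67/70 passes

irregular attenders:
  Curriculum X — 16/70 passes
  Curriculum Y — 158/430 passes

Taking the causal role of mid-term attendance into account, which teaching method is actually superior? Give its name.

Mid-term attendance is downstream of the teaching method. One should not condition on a consequence of treatment, so the overall rates are the right comparison.
Pooled: Curriculum X 67.4% vs Curriculum Y 45.0%; Curriculum X is higher overall.

Curriculum X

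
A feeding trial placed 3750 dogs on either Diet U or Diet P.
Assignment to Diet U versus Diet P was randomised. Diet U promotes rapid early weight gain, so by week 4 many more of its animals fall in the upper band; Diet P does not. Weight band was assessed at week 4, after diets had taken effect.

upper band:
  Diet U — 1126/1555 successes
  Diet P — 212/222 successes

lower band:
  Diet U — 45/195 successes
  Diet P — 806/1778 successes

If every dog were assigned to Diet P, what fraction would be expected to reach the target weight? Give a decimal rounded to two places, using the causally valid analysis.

0.51

Week-4 weight band here is a post-treatment variable shaped by the diet; conditioning on it would introduce bias rather than remove it. The overall comparison is the causal one.
So P(outcome | do(Diet P)) is just the pooled rate for Diet P: 1018/2000 = 0.509.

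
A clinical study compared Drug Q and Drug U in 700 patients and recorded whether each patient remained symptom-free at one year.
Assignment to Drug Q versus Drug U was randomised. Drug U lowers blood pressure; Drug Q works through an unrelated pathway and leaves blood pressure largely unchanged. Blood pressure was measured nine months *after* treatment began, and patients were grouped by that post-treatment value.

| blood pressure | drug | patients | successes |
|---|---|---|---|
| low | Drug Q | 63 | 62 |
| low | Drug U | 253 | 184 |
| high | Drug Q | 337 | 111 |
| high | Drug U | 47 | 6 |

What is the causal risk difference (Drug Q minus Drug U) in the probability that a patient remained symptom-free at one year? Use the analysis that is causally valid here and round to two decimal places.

-0.20

The blood pressure-specific comparison favours Drug Q throughout, but the pooled figures favour Drug U. The question is whether to condition on blood pressure.
Stratifying would compare drugs among patients the drugs themselves sorted into blood pressure groups — a form of selection on an intermediate. The unconditioned pooled rates give the total causal effect.
The causal difference is the pooled difference: 0.432 − 0.633 = -0.201.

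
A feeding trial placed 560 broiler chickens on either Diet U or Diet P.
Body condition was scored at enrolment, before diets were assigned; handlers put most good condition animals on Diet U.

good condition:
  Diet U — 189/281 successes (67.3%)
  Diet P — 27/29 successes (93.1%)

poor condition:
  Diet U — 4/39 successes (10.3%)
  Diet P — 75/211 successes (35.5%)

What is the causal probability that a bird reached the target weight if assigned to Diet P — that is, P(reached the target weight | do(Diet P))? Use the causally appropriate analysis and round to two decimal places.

0.67

Starting body condition satisfies the back-door criterion: it is not a descendant of the diet, and it blocks the spurious path from diet to outcome. Adjusting for it (i.e., using the within-starting body condition rates) gives the causal effect.
Standardising Diet P to the population starting body condition mix: 0.554·27/29 + 0.446·75/211 = 0.674.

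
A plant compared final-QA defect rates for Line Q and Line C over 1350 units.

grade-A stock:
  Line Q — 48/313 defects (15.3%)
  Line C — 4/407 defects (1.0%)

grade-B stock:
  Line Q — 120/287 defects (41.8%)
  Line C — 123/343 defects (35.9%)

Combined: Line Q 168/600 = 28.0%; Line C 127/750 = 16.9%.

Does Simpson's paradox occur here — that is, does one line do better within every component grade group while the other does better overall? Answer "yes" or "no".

Within each component grade level (grade-A stock 15.3% vs 1.0%; grade-B stock 41.8% vs 35.9%), Line C has the lower rate every time. Pooled: 28.0% vs 16.9% — Line C has the lower rate overall. They agree.

no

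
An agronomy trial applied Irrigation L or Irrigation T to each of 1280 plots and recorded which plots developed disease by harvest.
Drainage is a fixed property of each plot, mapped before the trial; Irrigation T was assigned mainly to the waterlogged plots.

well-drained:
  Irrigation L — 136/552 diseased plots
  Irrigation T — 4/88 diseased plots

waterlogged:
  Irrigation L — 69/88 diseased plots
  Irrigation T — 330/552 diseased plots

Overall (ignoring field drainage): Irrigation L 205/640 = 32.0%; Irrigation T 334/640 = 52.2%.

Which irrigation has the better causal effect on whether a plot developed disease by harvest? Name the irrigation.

Irrigation T

Irrigation T is lower inside every field drainage stratum but Irrigation L is lower in aggregate. Whether to stratify depends on how field drainage relates to the irrigation.
Nothing the irrigation does changes field drainage; the imbalance is an allocation artefact. With field drainage also predicting the outcome, the pooled figure is confounded, and the within-stratum comparison is the causal one.
Within each level — well-drained: 24.6% vs 4.5%; waterlogged: 78.4% vs 59.8% — Irrigation T is lower every time.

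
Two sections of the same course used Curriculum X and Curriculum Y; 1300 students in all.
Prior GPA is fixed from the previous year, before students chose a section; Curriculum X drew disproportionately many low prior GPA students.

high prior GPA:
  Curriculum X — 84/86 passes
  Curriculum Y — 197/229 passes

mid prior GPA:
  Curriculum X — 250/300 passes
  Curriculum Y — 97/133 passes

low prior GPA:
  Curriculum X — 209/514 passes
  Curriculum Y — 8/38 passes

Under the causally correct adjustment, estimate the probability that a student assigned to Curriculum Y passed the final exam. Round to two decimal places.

Since prior GPA band is a pre-existing factor (not a product of the teaching method) and it affects the outcome on its own, it is a confounder. The stratified rates, not the pooled rate, identify the causal effect.
Standardising Curriculum Y to the population prior GPA band mix: 0.242·197/229 + 0.333·97/133 + 0.425·8/38 = 0.541.

0.54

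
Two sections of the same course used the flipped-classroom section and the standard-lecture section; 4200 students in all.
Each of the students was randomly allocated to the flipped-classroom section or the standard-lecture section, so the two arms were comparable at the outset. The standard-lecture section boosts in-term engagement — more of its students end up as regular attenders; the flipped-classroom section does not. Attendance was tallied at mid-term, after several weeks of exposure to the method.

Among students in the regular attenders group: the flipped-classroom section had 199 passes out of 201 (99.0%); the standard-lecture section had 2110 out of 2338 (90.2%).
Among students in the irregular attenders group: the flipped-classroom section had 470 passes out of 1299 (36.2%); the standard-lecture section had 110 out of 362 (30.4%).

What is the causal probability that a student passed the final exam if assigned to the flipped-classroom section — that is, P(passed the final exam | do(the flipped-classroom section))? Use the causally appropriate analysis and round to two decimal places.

Mid-term attendance is recorded after the teaching method and is itself shifted by it — it sits on the causal path from teaching method to outcome. Conditioning on a mediator would strip out part of the effect we want; the pooled comparison gives the total causal effect.
So P(outcome | do(the flipped-classroom section)) is just the pooled rate for the flipped-classroom section: 669/1500 = 0.446.

0.45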